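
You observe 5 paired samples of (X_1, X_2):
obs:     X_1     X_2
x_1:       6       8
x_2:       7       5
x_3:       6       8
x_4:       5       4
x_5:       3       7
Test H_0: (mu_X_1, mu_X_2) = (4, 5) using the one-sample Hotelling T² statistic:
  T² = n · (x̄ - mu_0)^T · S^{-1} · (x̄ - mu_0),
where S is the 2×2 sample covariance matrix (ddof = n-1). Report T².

Step 1 — sample mean vector:
  mean(X_1) = (6 + 7 + 6 + 5 + 3) / 5 = 27/5 = 5.4
  mean(X_2) = (8 + 5 + 8 + 4 + 7) / 5 = 32/5 = 6.4
  x̄ = (5.4, 6.4),  deviation x̄ - mu_0 = (5.4, 6.4) - (4, 5) = (1.4, 1.4).

Step 2 — sample covariance matrix, S[i,j] = (1/(n-1)) · Σ_k (x_{k,i} - mean_i) · (x_{k,j} - mean_j), divisor n-1 = 4:
  S[X_1,X_1] = ((0.6)·(0.6) + (1.6)·(1.6) + (0.6)·(0.6) + (-0.4)·(-0.4) + (-2.4)·(-2.4)) / 4 = 9.2/4 = 2.3
  S[X_1,X_2] = ((0.6)·(1.6) + (1.6)·(-1.4) + (0.6)·(1.6) + (-0.4)·(-2.4) + (-2.4)·(0.6)) / 4 = -0.8/4 = -0.2
  S[X_2,X_2] = ((1.6)·(1.6) + (-1.4)·(-1.4) + (1.6)·(1.6) + (-2.4)·(-2.4) + (0.6)·(0.6)) / 4 = 13.2/4 = 3.3
  S = [[2.3, -0.2],
 [-0.2, 3.3]].

Step 3 — invert S. det(S) = 2.3·3.3 - (-0.2)² = 7.55.
  S^{-1} = (1/det) · [[d, -b], [-b, a]] = [[0.4371, 0.0265],
 [0.0265, 0.3046]].

Step 4 — quadratic form (x̄ - mu_0)^T · S^{-1} · (x̄ - mu_0):
  S^{-1} · (x̄ - mu_0) = (0.649, 0.4636),
  (x̄ - mu_0)^T · [...] = (1.4)·(0.649) + (1.4)·(0.4636) = 1.5576.

Step 5 — scale by n: T² = 5 · 1.5576 = 7.7881.

T² ≈ 7.7881


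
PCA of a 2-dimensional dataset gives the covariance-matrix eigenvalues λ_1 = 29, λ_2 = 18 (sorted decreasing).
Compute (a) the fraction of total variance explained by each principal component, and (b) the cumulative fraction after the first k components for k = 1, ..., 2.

Step 1 — total variance = trace(Sigma) = Σ λ_i = 29 + 18 = 47.

Step 2 — fraction explained by component i = λ_i / Σ λ:
  PC1: 29/47 = 0.617
  PC2: 18/47 = 0.383

Step 3 — cumulative fraction after k components = (λ_1 + ... + λ_k) / Σ λ:
  k = 1: 29/47 = 0.617
  k = 2: (29 + 18)/47 = 47/47 = 1

Summary (fraction, with percent):

explained: PC1 0.617 (61.7%), PC2 0.383 (38.3%);  cumulative: 0.617, 1


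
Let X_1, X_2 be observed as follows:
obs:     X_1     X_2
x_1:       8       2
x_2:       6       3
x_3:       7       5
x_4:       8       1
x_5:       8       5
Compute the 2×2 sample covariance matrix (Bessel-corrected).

Step 1 — column means:
  mean(X_1) = (8 + 6 + 7 + 8 + 8) / 5 = 37/5 = 7.4
  mean(X_2) = (2 + 3 + 5 + 1 + 5) / 5 = 16/5 = 3.2

Step 2 — sample covariance S[i,j] = (1/(n-1)) · Σ_k (x_{k,i} - mean_i) · (x_{k,j} - mean_j), with n-1 = 4.
  S[X_1,X_1] = ((0.6)·(0.6) + (-1.4)·(-1.4) + (-0.4)·(-0.4) + (0.6)·(0.6) + (0.6)·(0.6)) / 4 = 3.2/4 = 0.8
  S[X_1,X_2] = ((0.6)·(-1.2) + (-1.4)·(-0.2) + (-0.4)·(1.8) + (0.6)·(-2.2) + (0.6)·(1.8)) / 4 = -1.4/4 = -0.35
  S[X_2,X_2] = ((-1.2)·(-1.2) + (-0.2)·(-0.2) + (1.8)·(1.8) + (-2.2)·(-2.2) + (1.8)·(1.8)) / 4 = 12.8/4 = 3.2

S is symmetric (S[j,i] = S[i,j]). Assembling:

S = [[0.8, -0.35],
 [-0.35, 3.2]]


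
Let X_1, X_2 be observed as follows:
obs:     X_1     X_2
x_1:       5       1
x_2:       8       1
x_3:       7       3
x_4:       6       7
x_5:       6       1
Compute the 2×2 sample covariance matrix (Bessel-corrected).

Step 1 — column means:
  mean(X_1) = (5 + 8 + 7 + 6 + 6) / 5 = 32/5 = 6.4
  mean(X_2) = (1 + 1 + 3 + 7 + 1) / 5 = 13/5 = 2.6

Step 2 — sample covariance S[i,j] = (1/(n-1)) · Σ_k (x_{k,i} - mean_i) · (x_{k,j} - mean_j), with n-1 = 4.
  S[X_1,X_1] = ((-1.4)·(-1.4) + (1.6)·(1.6) + (0.6)·(0.6) + (-0.4)·(-0.4) + (-0.4)·(-0.4)) / 4 = 5.2/4 = 1.3
  S[X_1,X_2] = ((-1.4)·(-1.6) + (1.6)·(-1.6) + (0.6)·(0.4) + (-0.4)·(4.4) + (-0.4)·(-1.6)) / 4 = -1.2/4 = -0.3
  S[X_2,X_2] = ((-1.6)·(-1.6) + (-1.6)·(-1.6) + (0.4)·(0.4) + (4.4)·(4.4) + (-1.6)·(-1.6)) / 4 = 27.2/4 = 6.8

S is symmetric (S[j,i] = S[i,j]). Assembling:

S = [[1.3, -0.3],
 [-0.3, 6.8]]


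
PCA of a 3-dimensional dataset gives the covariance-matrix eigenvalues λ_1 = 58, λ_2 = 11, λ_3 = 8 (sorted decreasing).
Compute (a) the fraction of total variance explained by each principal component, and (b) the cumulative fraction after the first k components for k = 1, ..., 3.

Step 1 — total variance = trace(Sigma) = Σ λ_i = 58 + 11 + 8 = 77.

Step 2 — fraction explained by component i = λ_i / Σ λ:
  PC1: 58/77 = 0.7532
  PC2: 11/77 = 0.1429
  PC3: 8/77 = 0.1039

Step 3 — cumulative fraction after k components = (λ_1 + ... + λ_k) / Σ λ:
  k = 1: 58/77 = 0.7532
  k = 2: (58 + 11)/77 = 69/77 = 0.8961
  k = 3: (58 + 11 + 8)/77 = 77/77 = 1

Summary (fraction, with percent):

explained: PC1 0.7532 (75.32%), PC2 0.1429 (14.29%), PC3 0.1039 (10.39%);  cumulative: 0.7532, 0.8961, 1


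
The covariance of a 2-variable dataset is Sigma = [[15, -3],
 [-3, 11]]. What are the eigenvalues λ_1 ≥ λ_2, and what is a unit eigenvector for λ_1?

Step 1 — characteristic polynomial of 2×2 Sigma:
  det(Sigma - λI) = λ² - trace · λ + det = 0.
  trace = 15 + 11 = 26, det = 15·11 - (-3)² = 156.
Step 2 — discriminant:
  Δ = trace² - 4·det = 676 - 624 = 52.
Step 3 — eigenvalues:
  λ = (trace ± √Δ)/2 = (26 ± 7.2111)/2,
  λ_1 = 16.6056,  λ_2 = 9.3944.

Step 4 — unit eigenvector for λ_1: solve (Sigma - λ_1 I)v = 0. First row:
  (15 - 16.6056)·v_x + (-3)·v_y = 0, i.e. (-1.6056)·v_x + (-3)·v_y = 0,
  so v ∝ (b, λ_1 - a) = (-3, 1.6056); multiply by -1 so the first entry is positive: u = (3, -1.6056).
  ||u|| = √((3)² + (-1.6056)²) = √(11.5778) ≈ 3.4026,
  v_1 = u/||u|| ≈ (0.8817, -0.4719) (||v_1|| = 1).

λ_1 = 16.6056,  λ_2 = 9.3944;  v_1 ≈ (0.8817, -0.4719)


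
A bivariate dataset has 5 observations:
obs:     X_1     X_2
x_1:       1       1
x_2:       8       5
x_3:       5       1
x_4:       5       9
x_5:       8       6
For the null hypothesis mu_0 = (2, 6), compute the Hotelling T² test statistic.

Step 1 — sample mean vector:
  mean(X_1) = (1 + 8 + 5 + 5 + 8) / 5 = 27/5 = 5.4
  mean(X_2) = (1 + 5 + 1 + 9 + 6) / 5 = 22/5 = 4.4
  x̄ = (5.4, 4.4),  deviation x̄ - mu_0 = (5.4, 4.4) - (2, 6) = (3.4, -1.6).

Step 2 — sample covariance matrix, S[i,j] = (1/(n-1)) · Σ_k (x_{k,i} - mean_i) · (x_{k,j} - mean_j), divisor n-1 = 4:
  S[X_1,X_1] = ((-4.4)·(-4.4) + (2.6)·(2.6) + (-0.4)·(-0.4) + (-0.4)·(-0.4) + (2.6)·(2.6)) / 4 = 33.2/4 = 8.3
  S[X_1,X_2] = ((-4.4)·(-3.4) + (2.6)·(0.6) + (-0.4)·(-3.4) + (-0.4)·(4.6) + (2.6)·(1.6)) / 4 = 20.2/4 = 5.05
  S[X_2,X_2] = ((-3.4)·(-3.4) + (0.6)·(0.6) + (-3.4)·(-3.4) + (4.6)·(4.6) + (1.6)·(1.6)) / 4 = 47.2/4 = 11.8
  S = [[8.3, 5.05],
 [5.05, 11.8]].

Step 3 — invert S. det(S) = 8.3·11.8 - (5.05)² = 72.4375.
  S^{-1} = (1/det) · [[d, -b], [-b, a]] = [[0.1629, -0.0697],
 [-0.0697, 0.1146]].

Step 4 — quadratic form (x̄ - mu_0)^T · S^{-1} · (x̄ - mu_0):
  S^{-1} · (x̄ - mu_0) = (0.6654, -0.4204),
  (x̄ - mu_0)^T · [...] = (3.4)·(0.6654) + (-1.6)·(-0.4204) = 2.9349.

Step 5 — scale by n: T² = 5 · 2.9349 = 14.6747.

T² ≈ 14.6747


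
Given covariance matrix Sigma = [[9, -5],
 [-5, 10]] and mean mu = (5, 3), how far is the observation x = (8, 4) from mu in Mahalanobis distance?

Step 1 — centre the observation: (x - mu) = (3, 1).

Step 2 — invert Sigma. det(Sigma) = 9·10 - (-5)² = 65.
  Sigma^{-1} = (1/det) · [[d, -b], [-b, a]] = [[0.1538, 0.0769],
 [0.0769, 0.1385]].

Step 3 — form the quadratic (x - mu)^T · Sigma^{-1} · (x - mu):
  Sigma^{-1} · (x - mu) = (0.5385, 0.3692).
  (x - mu)^T · [Sigma^{-1} · (x - mu)] = (3)·(0.5385) + (1)·(0.3692) = 1.9846.

Step 4 — take square root: d = √(1.9846) ≈ 1.4088.

d(x, mu) = √(1.9846) ≈ 1.4088


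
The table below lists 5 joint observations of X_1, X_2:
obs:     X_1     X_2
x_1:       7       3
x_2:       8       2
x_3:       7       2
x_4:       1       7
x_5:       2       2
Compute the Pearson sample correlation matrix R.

Step 1 — column means:
  mean(X_1) = (7 + 8 + 7 + 1 + 2) / 5 = 25/5 = 5
  mean(X_2) = (3 + 2 + 2 + 7 + 2) / 5 = 16/5 = 3.2

Step 2 — sample variances and covariances s[i,j] = (1/(n-1)) · Σ_k (x_{k,i} - mean_i) · (x_{k,j} - mean_j), with n-1 = 4:
  s[X_1,X_1] = ((2)·(2) + (3)·(3) + (2)·(2) + (-4)·(-4) + (-3)·(-3)) / 4 = 42/4 = 10.5
  s[X_1,X_2] = ((2)·(-0.2) + (3)·(-1.2) + (2)·(-1.2) + (-4)·(3.8) + (-3)·(-1.2)) / 4 = -18/4 = -4.5
  s[X_2,X_2] = ((-0.2)·(-0.2) + (-1.2)·(-1.2) + (-1.2)·(-1.2) + (3.8)·(3.8) + (-1.2)·(-1.2)) / 4 = 18.8/4 = 4.7
  Sample standard deviations s_i = √(s[i,i]):
  s(X_1) = √(10.5) = 3.2404
  s(X_2) = √(4.7) = 2.1679

Step 3 — r_{ij} = s_{ij} / (s_i · s_j):
  r[X_1,X_1] = 1 (diagonal).
  r[X_1,X_2] = -4.5 / (3.2404 · 2.1679) = -4.5 / 7.025 = -0.6406
  r[X_2,X_2] = 1 (diagonal).

R is symmetric with unit diagonal. Assembling:

R = [[1, -0.6406],
 [-0.6406, 1]]


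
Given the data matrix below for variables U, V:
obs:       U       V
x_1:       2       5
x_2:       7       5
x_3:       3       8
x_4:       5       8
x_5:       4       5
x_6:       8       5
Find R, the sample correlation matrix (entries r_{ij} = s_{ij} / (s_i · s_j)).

Step 1 — column means:
  mean(U) = (2 + 7 + 3 + 5 + 4 + 8) / 6 = 29/6 = 4.8333
  mean(V) = (5 + 5 + 8 + 8 + 5 + 5) / 6 = 36/6 = 6

Step 2 — sample variances and covariances s[i,j] = (1/(n-1)) · Σ_k (x_{k,i} - mean_i) · (x_{k,j} - mean_j), with n-1 = 5:
  s[U,U] = ((-2.8333)·(-2.8333) + (2.1667)·(2.1667) + (-1.8333)·(-1.8333) + (0.1667)·(0.1667) + (-0.8333)·(-0.8333) + (3.1667)·(3.1667)) / 5 = 26.8333/5 = 5.3667
  s[U,V] = ((-2.8333)·(-1) + (2.1667)·(-1) + (-1.8333)·(2) + (0.1667)·(2) + (-0.8333)·(-1) + (3.1667)·(-1)) / 5 = -5/5 = -1
  s[V,V] = ((-1)·(-1) + (-1)·(-1) + (2)·(2) + (2)·(2) + (-1)·(-1) + (-1)·(-1)) / 5 = 12/5 = 2.4
  Sample standard deviations s_i = √(s[i,i]):
  s(U) = √(5.3667) = 2.3166
  s(V) = √(2.4) = 1.5492

Step 3 — r_{ij} = s_{ij} / (s_i · s_j):
  r[U,U] = 1 (diagonal).
  r[U,V] = -1 / (2.3166 · 1.5492) = -1 / 3.5889 = -0.2786
  r[V,V] = 1 (diagonal).

R is symmetric with unit diagonal. Assembling:

R = [[1, -0.2786],
 [-0.2786, 1]]


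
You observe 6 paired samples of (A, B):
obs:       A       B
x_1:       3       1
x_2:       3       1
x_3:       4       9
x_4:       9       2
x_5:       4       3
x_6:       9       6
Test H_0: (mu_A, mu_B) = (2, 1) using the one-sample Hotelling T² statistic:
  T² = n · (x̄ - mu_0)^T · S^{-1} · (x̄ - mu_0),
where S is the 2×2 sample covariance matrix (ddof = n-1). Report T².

Step 1 — sample mean vector:
  mean(A) = (3 + 3 + 4 + 9 + 4 + 9) / 6 = 32/6 = 5.3333
  mean(B) = (1 + 1 + 9 + 2 + 3 + 6) / 6 = 22/6 = 3.6667
  x̄ = (5.3333, 3.6667),  deviation x̄ - mu_0 = (5.3333, 3.6667) - (2, 1) = (3.3333, 2.6667).

Step 2 — sample covariance matrix, S[i,j] = (1/(n-1)) · Σ_k (x_{k,i} - mean_i) · (x_{k,j} - mean_j), divisor n-1 = 5:
  S[A,A] = ((-2.3333)·(-2.3333) + (-2.3333)·(-2.3333) + (-1.3333)·(-1.3333) + (3.6667)·(3.6667) + (-1.3333)·(-1.3333) + (3.6667)·(3.6667)) / 5 = 41.3333/5 = 8.2667
  S[A,B] = ((-2.3333)·(-2.6667) + (-2.3333)·(-2.6667) + (-1.3333)·(5.3333) + (3.6667)·(-1.6667) + (-1.3333)·(-0.6667) + (3.6667)·(2.3333)) / 5 = 8.6667/5 = 1.7333
  S[B,B] = ((-2.6667)·(-2.6667) + (-2.6667)·(-2.6667) + (5.3333)·(5.3333) + (-1.6667)·(-1.6667) + (-0.6667)·(-0.6667) + (2.3333)·(2.3333)) / 5 = 51.3333/5 = 10.2667
  S = [[8.2667, 1.7333],
 [1.7333, 10.2667]].

Step 3 — invert S. det(S) = 8.2667·10.2667 - (1.7333)² = 81.8667.
  S^{-1} = (1/det) · [[d, -b], [-b, a]] = [[0.1254, -0.0212],
 [-0.0212, 0.101]].

Step 4 — quadratic form (x̄ - mu_0)^T · S^{-1} · (x̄ - mu_0):
  S^{-1} · (x̄ - mu_0) = (0.3616, 0.1987),
  (x̄ - mu_0)^T · [...] = (3.3333)·(0.3616) + (2.6667)·(0.1987) = 1.7351.

Step 5 — scale by n: T² = 6 · 1.7351 = 10.4104.

T² ≈ 10.4104


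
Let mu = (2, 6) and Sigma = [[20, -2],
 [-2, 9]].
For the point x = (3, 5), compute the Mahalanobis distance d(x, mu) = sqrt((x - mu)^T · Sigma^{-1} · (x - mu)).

Step 1 — centre the observation: (x - mu) = (1, -1).

Step 2 — invert Sigma. det(Sigma) = 20·9 - (-2)² = 176.
  Sigma^{-1} = (1/det) · [[d, -b], [-b, a]] = [[0.0511, 0.0114],
 [0.0114, 0.1136]].

Step 3 — form the quadratic (x - mu)^T · Sigma^{-1} · (x - mu):
  Sigma^{-1} · (x - mu) = (0.0398, -0.1023).
  (x - mu)^T · [Sigma^{-1} · (x - mu)] = (1)·(0.0398) + (-1)·(-0.1023) = 0.142.

Step 4 — take square root: d = √(0.142) ≈ 0.3769.

d(x, mu) = √(0.142) ≈ 0.3769


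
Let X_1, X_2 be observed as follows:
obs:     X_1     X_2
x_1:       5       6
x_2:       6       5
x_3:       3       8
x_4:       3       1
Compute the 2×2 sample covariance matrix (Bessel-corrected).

Step 1 — column means:
  mean(X_1) = (5 + 6 + 3 + 3) / 4 = 17/4 = 4.25
  mean(X_2) = (6 + 5 + 8 + 1) / 4 = 20/4 = 5

Step 2 — sample covariance S[i,j] = (1/(n-1)) · Σ_k (x_{k,i} - mean_i) · (x_{k,j} - mean_j), with n-1 = 3.
  S[X_1,X_1] = ((0.75)·(0.75) + (1.75)·(1.75) + (-1.25)·(-1.25) + (-1.25)·(-1.25)) / 3 = 6.75/3 = 2.25
  S[X_1,X_2] = ((0.75)·(1) + (1.75)·(0) + (-1.25)·(3) + (-1.25)·(-4)) / 3 = 2/3 = 0.6667
  S[X_2,X_2] = ((1)·(1) + (0)·(0) + (3)·(3) + (-4)·(-4)) / 3 = 26/3 = 8.6667

S is symmetric (S[j,i] = S[i,j]). Assembling:

S = [[2.25, 0.6667],
 [0.6667, 8.6667]]


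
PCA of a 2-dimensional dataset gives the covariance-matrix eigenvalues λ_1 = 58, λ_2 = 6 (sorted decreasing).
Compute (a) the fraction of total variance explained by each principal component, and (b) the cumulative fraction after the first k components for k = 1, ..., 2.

Step 1 — total variance = trace(Sigma) = Σ λ_i = 58 + 6 = 64.

Step 2 — fraction explained by component i = λ_i / Σ λ:
  PC1: 58/64 = 0.9062
  PC2: 6/64 = 0.0938

Step 3 — cumulative fraction after k components = (λ_1 + ... + λ_k) / Σ λ:
  k = 1: 58/64 = 0.9062
  k = 2: (58 + 6)/64 = 64/64 = 1

Summary (fraction, with percent):

explained: PC1 0.9062 (90.62%), PC2 0.0938 (9.38%);  cumulative: 0.9062, 1


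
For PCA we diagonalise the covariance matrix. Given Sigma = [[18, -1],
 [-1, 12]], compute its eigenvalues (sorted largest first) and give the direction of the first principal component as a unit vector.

Step 1 — characteristic polynomial of 2×2 Sigma:
  det(Sigma - λI) = λ² - trace · λ + det = 0.
  trace = 18 + 12 = 30, det = 18·12 - (-1)² = 215.
Step 2 — discriminant:
  Δ = trace² - 4·det = 900 - 860 = 40.
Step 3 — eigenvalues:
  λ = (trace ± √Δ)/2 = (30 ± 6.3246)/2,
  λ_1 = 18.1623,  λ_2 = 11.8377.

Step 4 — unit eigenvector for λ_1: solve (Sigma - λ_1 I)v = 0. First row:
  (18 - 18.1623)·v_x + (-1)·v_y = 0, i.e. (-0.1623)·v_x + (-1)·v_y = 0,
  so v ∝ (b, λ_1 - a) = (-1, 0.1623); multiply by -1 so the first entry is positive: u = (1, -0.1623).
  ||u|| = √((1)² + (-0.1623)²) = √(1.0263) ≈ 1.0131,
  v_1 = u/||u|| ≈ (0.9871, -0.1602) (||v_1|| = 1).

λ_1 = 18.1623,  λ_2 = 11.8377;  v_1 ≈ (0.9871, -0.1602)


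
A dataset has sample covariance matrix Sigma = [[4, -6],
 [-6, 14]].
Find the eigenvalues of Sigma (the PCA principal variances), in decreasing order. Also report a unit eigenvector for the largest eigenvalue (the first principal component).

Step 1 — characteristic polynomial of 2×2 Sigma:
  det(Sigma - λI) = λ² - trace · λ + det = 0.
  trace = 4 + 14 = 18, det = 4·14 - (-6)² = 20.
Step 2 — discriminant:
  Δ = trace² - 4·det = 324 - 80 = 244.
Step 3 — eigenvalues:
  λ = (trace ± √Δ)/2 = (18 ± 15.6205)/2,
  λ_1 = 16.8102,  λ_2 = 1.1898.

Step 4 — unit eigenvector for λ_1: solve (Sigma - λ_1 I)v = 0. First row:
  (4 - 16.8102)·v_x + (-6)·v_y = 0, i.e. (-12.8102)·v_x + (-6)·v_y = 0,
  so v ∝ (b, λ_1 - a) = (-6, 12.8102); multiply by -1 so the first entry is positive: u = (6, -12.8102).
  ||u|| = √((6)² + (-12.8102)²) = √(200.1025) ≈ 14.1458,
  v_1 = u/||u|| ≈ (0.4242, -0.9056) (||v_1|| = 1).

λ_1 = 16.8102,  λ_2 = 1.1898;  v_1 ≈ (0.4242, -0.9056)


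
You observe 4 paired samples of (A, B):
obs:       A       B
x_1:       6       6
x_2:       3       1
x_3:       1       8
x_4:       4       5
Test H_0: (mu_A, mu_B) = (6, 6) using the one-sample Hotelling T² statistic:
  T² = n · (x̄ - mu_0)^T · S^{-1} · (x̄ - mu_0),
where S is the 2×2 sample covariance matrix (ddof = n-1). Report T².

Step 1 — sample mean vector:
  mean(A) = (6 + 3 + 1 + 4) / 4 = 14/4 = 3.5
  mean(B) = (6 + 1 + 8 + 5) / 4 = 20/4 = 5
  x̄ = (3.5, 5),  deviation x̄ - mu_0 = (3.5, 5) - (6, 6) = (-2.5, -1).

Step 2 — sample covariance matrix, S[i,j] = (1/(n-1)) · Σ_k (x_{k,i} - mean_i) · (x_{k,j} - mean_j), divisor n-1 = 3:
  S[A,A] = ((2.5)·(2.5) + (-0.5)·(-0.5) + (-2.5)·(-2.5) + (0.5)·(0.5)) / 3 = 13/3 = 4.3333
  S[A,B] = ((2.5)·(1) + (-0.5)·(-4) + (-2.5)·(3) + (0.5)·(0)) / 3 = -3/3 = -1
  S[B,B] = ((1)·(1) + (-4)·(-4) + (3)·(3) + (0)·(0)) / 3 = 26/3 = 8.6667
  S = [[4.3333, -1],
 [-1, 8.6667]].

Step 3 — invert S. det(S) = 4.3333·8.6667 - (-1)² = 36.5556.
  S^{-1} = (1/det) · [[d, -b], [-b, a]] = [[0.2371, 0.0274],
 [0.0274, 0.1185]].

Step 4 — quadratic form (x̄ - mu_0)^T · S^{-1} · (x̄ - mu_0):
  S^{-1} · (x̄ - mu_0) = (-0.6201, -0.1869),
  (x̄ - mu_0)^T · [...] = (-2.5)·(-0.6201) + (-1)·(-0.1869) = 1.7371.

Step 5 — scale by n: T² = 4 · 1.7371 = 6.9483.

T² ≈ 6.9483


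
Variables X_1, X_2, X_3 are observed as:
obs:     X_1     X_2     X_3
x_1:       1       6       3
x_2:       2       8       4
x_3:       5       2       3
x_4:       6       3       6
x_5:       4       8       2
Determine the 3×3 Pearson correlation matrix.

Step 1 — column means:
  mean(X_1) = (1 + 2 + 5 + 6 + 4) / 5 = 18/5 = 3.6
  mean(X_2) = (6 + 8 + 2 + 3 + 8) / 5 = 27/5 = 5.4
  mean(X_3) = (3 + 4 + 3 + 6 + 2) / 5 = 18/5 = 3.6

Step 2 — sample variances and covariances s[i,j] = (1/(n-1)) · Σ_k (x_{k,i} - mean_i) · (x_{k,j} - mean_j), with n-1 = 4:
  s[X_1,X_1] = ((-2.6)·(-2.6) + (-1.6)·(-1.6) + (1.4)·(1.4) + (2.4)·(2.4) + (0.4)·(0.4)) / 4 = 17.2/4 = 4.3
  s[X_1,X_2] = ((-2.6)·(0.6) + (-1.6)·(2.6) + (1.4)·(-3.4) + (2.4)·(-2.4) + (0.4)·(2.6)) / 4 = -15.2/4 = -3.8
  s[X_1,X_3] = ((-2.6)·(-0.6) + (-1.6)·(0.4) + (1.4)·(-0.6) + (2.4)·(2.4) + (0.4)·(-1.6)) / 4 = 5.2/4 = 1.3
  s[X_2,X_2] = ((0.6)·(0.6) + (2.6)·(2.6) + (-3.4)·(-3.4) + (-2.4)·(-2.4) + (2.6)·(2.6)) / 4 = 31.2/4 = 7.8
  s[X_2,X_3] = ((0.6)·(-0.6) + (2.6)·(0.4) + (-3.4)·(-0.6) + (-2.4)·(2.4) + (2.6)·(-1.6)) / 4 = -7.2/4 = -1.8
  s[X_3,X_3] = ((-0.6)·(-0.6) + (0.4)·(0.4) + (-0.6)·(-0.6) + (2.4)·(2.4) + (-1.6)·(-1.6)) / 4 = 9.2/4 = 2.3
  Sample standard deviations s_i = √(s[i,i]):
  s(X_1) = √(4.3) = 2.0736
  s(X_2) = √(7.8) = 2.7928
  s(X_3) = √(2.3) = 1.5166

Step 3 — r_{ij} = s_{ij} / (s_i · s_j):
  r[X_1,X_1] = 1 (diagonal).
  r[X_1,X_2] = -3.8 / (2.0736 · 2.7928) = -3.8 / 5.7914 = -0.6561
  r[X_1,X_3] = 1.3 / (2.0736 · 1.5166) = 1.3 / 3.1448 = 0.4134
  r[X_2,X_2] = 1 (diagonal).
  r[X_2,X_3] = -1.8 / (2.7928 · 1.5166) = -1.8 / 4.2356 = -0.425
  r[X_3,X_3] = 1 (diagonal).

R is symmetric with unit diagonal. Assembling:

R = [[1, -0.6561, 0.4134],
 [-0.6561, 1, -0.425],
 [0.4134, -0.425, 1]]


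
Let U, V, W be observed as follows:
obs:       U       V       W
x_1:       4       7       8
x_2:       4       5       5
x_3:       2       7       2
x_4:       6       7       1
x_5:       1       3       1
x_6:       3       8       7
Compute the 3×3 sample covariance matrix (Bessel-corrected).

Step 1 — column means:
  mean(U) = (4 + 4 + 2 + 6 + 1 + 3) / 6 = 20/6 = 3.3333
  mean(V) = (7 + 5 + 7 + 7 + 3 + 8) / 6 = 37/6 = 6.1667
  mean(W) = (8 + 5 + 2 + 1 + 1 + 7) / 6 = 24/6 = 4

Step 2 — sample covariance S[i,j] = (1/(n-1)) · Σ_k (x_{k,i} - mean_i) · (x_{k,j} - mean_j), with n-1 = 5.
  S[U,U] = ((0.6667)·(0.6667) + (0.6667)·(0.6667) + (-1.3333)·(-1.3333) + (2.6667)·(2.6667) + (-2.3333)·(-2.3333) + (-0.3333)·(-0.3333)) / 5 = 15.3333/5 = 3.0667
  S[U,V] = ((0.6667)·(0.8333) + (0.6667)·(-1.1667) + (-1.3333)·(0.8333) + (2.6667)·(0.8333) + (-2.3333)·(-3.1667) + (-0.3333)·(1.8333)) / 5 = 7.6667/5 = 1.5333
  S[U,W] = ((0.6667)·(4) + (0.6667)·(1) + (-1.3333)·(-2) + (2.6667)·(-3) + (-2.3333)·(-3) + (-0.3333)·(3)) / 5 = 4/5 = 0.8
  S[V,V] = ((0.8333)·(0.8333) + (-1.1667)·(-1.1667) + (0.8333)·(0.8333) + (0.8333)·(0.8333) + (-3.1667)·(-3.1667) + (1.8333)·(1.8333)) / 5 = 16.8333/5 = 3.3667
  S[V,W] = ((0.8333)·(4) + (-1.1667)·(1) + (0.8333)·(-2) + (0.8333)·(-3) + (-3.1667)·(-3) + (1.8333)·(3)) / 5 = 13/5 = 2.6
  S[W,W] = ((4)·(4) + (1)·(1) + (-2)·(-2) + (-3)·(-3) + (-3)·(-3) + (3)·(3)) / 5 = 48/5 = 9.6

S is symmetric (S[j,i] = S[i,j]). Assembling:

S = [[3.0667, 1.5333, 0.8],
 [1.5333, 3.3667, 2.6],
 [0.8, 2.6, 9.6]]


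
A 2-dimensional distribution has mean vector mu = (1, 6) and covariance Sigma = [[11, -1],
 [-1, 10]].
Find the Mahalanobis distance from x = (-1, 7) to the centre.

Step 1 — centre the observation: (x - mu) = (-2, 1).

Step 2 — invert Sigma. det(Sigma) = 11·10 - (-1)² = 109.
  Sigma^{-1} = (1/det) · [[d, -b], [-b, a]] = [[0.0917, 0.0092],
 [0.0092, 0.1009]].

Step 3 — form the quadratic (x - mu)^T · Sigma^{-1} · (x - mu):
  Sigma^{-1} · (x - mu) = (-0.1743, 0.0826).
  (x - mu)^T · [Sigma^{-1} · (x - mu)] = (-2)·(-0.1743) + (1)·(0.0826) = 0.4312.

Step 4 — take square root: d = √(0.4312) ≈ 0.6567.

d(x, mu) = √(0.4312) ≈ 0.6567


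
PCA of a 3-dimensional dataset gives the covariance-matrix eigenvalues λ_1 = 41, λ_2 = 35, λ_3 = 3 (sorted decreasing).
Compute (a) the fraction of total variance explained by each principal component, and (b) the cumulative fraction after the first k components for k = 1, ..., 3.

Step 1 — total variance = trace(Sigma) = Σ λ_i = 41 + 35 + 3 = 79.

Step 2 — fraction explained by component i = λ_i / Σ λ:
  PC1: 41/79 = 0.519
  PC2: 35/79 = 0.443
  PC3: 3/79 = 0.038

Step 3 — cumulative fraction after k components = (λ_1 + ... + λ_k) / Σ λ:
  k = 1: 41/79 = 0.519
  k = 2: (41 + 35)/79 = 76/79 = 0.962
  k = 3: (41 + 35 + 3)/79 = 79/79 = 1

Summary (fraction, with percent):

explained: PC1 0.519 (51.9%), PC2 0.443 (44.3%), PC3 0.038 (3.8%);  cumulative: 0.519, 0.962, 1


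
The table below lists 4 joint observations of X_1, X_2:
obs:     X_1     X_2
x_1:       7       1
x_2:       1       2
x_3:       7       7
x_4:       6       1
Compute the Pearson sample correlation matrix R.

Step 1 — column means:
  mean(X_1) = (7 + 1 + 7 + 6) / 4 = 21/4 = 5.25
  mean(X_2) = (1 + 2 + 7 + 1) / 4 = 11/4 = 2.75

Step 2 — sample variances and covariances s[i,j] = (1/(n-1)) · Σ_k (x_{k,i} - mean_i) · (x_{k,j} - mean_j), with n-1 = 3:
  s[X_1,X_1] = ((1.75)·(1.75) + (-4.25)·(-4.25) + (1.75)·(1.75) + (0.75)·(0.75)) / 3 = 24.75/3 = 8.25
  s[X_1,X_2] = ((1.75)·(-1.75) + (-4.25)·(-0.75) + (1.75)·(4.25) + (0.75)·(-1.75)) / 3 = 6.25/3 = 2.0833
  s[X_2,X_2] = ((-1.75)·(-1.75) + (-0.75)·(-0.75) + (4.25)·(4.25) + (-1.75)·(-1.75)) / 3 = 24.75/3 = 8.25
  Sample standard deviations s_i = √(s[i,i]):
  s(X_1) = √(8.25) = 2.8723
  s(X_2) = √(8.25) = 2.8723

Step 3 — r_{ij} = s_{ij} / (s_i · s_j):
  r[X_1,X_1] = 1 (diagonal).
  r[X_1,X_2] = 2.0833 / (2.8723 · 2.8723) = 2.0833 / 8.25 = 0.2525
  r[X_2,X_2] = 1 (diagonal).

R is symmetric with unit diagonal. Assembling:

R = [[1, 0.2525],
 [0.2525, 1]]


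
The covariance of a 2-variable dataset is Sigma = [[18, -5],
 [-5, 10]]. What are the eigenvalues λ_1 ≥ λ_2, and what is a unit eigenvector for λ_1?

Step 1 — characteristic polynomial of 2×2 Sigma:
  det(Sigma - λI) = λ² - trace · λ + det = 0.
  trace = 18 + 10 = 28, det = 18·10 - (-5)² = 155.
Step 2 — discriminant:
  Δ = trace² - 4·det = 784 - 620 = 164.
Step 3 — eigenvalues:
  λ = (trace ± √Δ)/2 = (28 ± 12.8062)/2,
  λ_1 = 20.4031,  λ_2 = 7.5969.

Step 4 — unit eigenvector for λ_1: solve (Sigma - λ_1 I)v = 0. First row:
  (18 - 20.4031)·v_x + (-5)·v_y = 0, i.e. (-2.4031)·v_x + (-5)·v_y = 0,
  so v ∝ (b, λ_1 - a) = (-5, 2.4031); multiply by -1 so the first entry is positive: u = (5, -2.4031).
  ||u|| = √((5)² + (-2.4031)²) = √(30.775) ≈ 5.5475,
  v_1 = u/||u|| ≈ (0.9013, -0.4332) (||v_1|| = 1).

λ_1 = 20.4031,  λ_2 = 7.5969;  v_1 ≈ (0.9013, -0.4332)


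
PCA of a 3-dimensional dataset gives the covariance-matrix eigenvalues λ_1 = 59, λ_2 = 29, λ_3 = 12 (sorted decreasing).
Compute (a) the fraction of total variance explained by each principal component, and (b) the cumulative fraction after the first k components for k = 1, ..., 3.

Step 1 — total variance = trace(Sigma) = Σ λ_i = 59 + 29 + 12 = 100.

Step 2 — fraction explained by component i = λ_i / Σ λ:
  PC1: 59/100 = 0.59
  PC2: 29/100 = 0.29
  PC3: 12/100 = 0.12

Step 3 — cumulative fraction after k components = (λ_1 + ... + λ_k) / Σ λ:
  k = 1: 59/100 = 0.59
  k = 2: (59 + 29)/100 = 88/100 = 0.88
  k = 3: (59 + 29 + 12)/100 = 100/100 = 1

Summary (fraction, with percent):

explained: PC1 0.59 (59%), PC2 0.29 (29%), PC3 0.12 (12%);  cumulative: 0.59, 0.88, 1


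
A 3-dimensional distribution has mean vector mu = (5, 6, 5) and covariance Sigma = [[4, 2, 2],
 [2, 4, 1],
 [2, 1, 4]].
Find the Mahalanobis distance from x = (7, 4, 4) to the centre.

Step 1 — centre the observation: (x - mu) = (2, -2, -1).

Step 2 — invert Sigma (cofactor / det for 3×3, or solve directly):
  Sigma^{-1} = [[0.4167, -0.1667, -0.1667],
 [-0.1667, 0.3333, 0],
 [-0.1667, 0, 0.3333]].

Step 3 — form the quadratic (x - mu)^T · Sigma^{-1} · (x - mu):
  Sigma^{-1} · (x - mu) = (1.3333, -1, -0.6667).
  (x - mu)^T · [Sigma^{-1} · (x - mu)] = (2)·(1.3333) + (-2)·(-1) + (-1)·(-0.6667) = 5.3333.

Step 4 — take square root: d = √(5.3333) ≈ 2.3094.

d(x, mu) = √(5.3333) ≈ 2.3094


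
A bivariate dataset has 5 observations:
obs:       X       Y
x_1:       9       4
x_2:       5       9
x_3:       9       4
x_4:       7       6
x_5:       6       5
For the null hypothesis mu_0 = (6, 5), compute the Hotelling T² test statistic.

Step 1 — sample mean vector:
  mean(X) = (9 + 5 + 9 + 7 + 6) / 5 = 36/5 = 7.2
  mean(Y) = (4 + 9 + 4 + 6 + 5) / 5 = 28/5 = 5.6
  x̄ = (7.2, 5.6),  deviation x̄ - mu_0 = (7.2, 5.6) - (6, 5) = (1.2, 0.6).

Step 2 — sample covariance matrix, S[i,j] = (1/(n-1)) · Σ_k (x_{k,i} - mean_i) · (x_{k,j} - mean_j), divisor n-1 = 4:
  S[X,X] = ((1.8)·(1.8) + (-2.2)·(-2.2) + (1.8)·(1.8) + (-0.2)·(-0.2) + (-1.2)·(-1.2)) / 4 = 12.8/4 = 3.2
  S[X,Y] = ((1.8)·(-1.6) + (-2.2)·(3.4) + (1.8)·(-1.6) + (-0.2)·(0.4) + (-1.2)·(-0.6)) / 4 = -12.6/4 = -3.15
  S[Y,Y] = ((-1.6)·(-1.6) + (3.4)·(3.4) + (-1.6)·(-1.6) + (0.4)·(0.4) + (-0.6)·(-0.6)) / 4 = 17.2/4 = 4.3
  S = [[3.2, -3.15],
 [-3.15, 4.3]].

Step 3 — invert S. det(S) = 3.2·4.3 - (-3.15)² = 3.8375.
  S^{-1} = (1/det) · [[d, -b], [-b, a]] = [[1.1205, 0.8208],
 [0.8208, 0.8339]].

Step 4 — quadratic form (x̄ - mu_0)^T · S^{-1} · (x̄ - mu_0):
  S^{-1} · (x̄ - mu_0) = (1.8371, 1.4853),
  (x̄ - mu_0)^T · [...] = (1.2)·(1.8371) + (0.6)·(1.4853) = 3.0958.

Step 5 — scale by n: T² = 5 · 3.0958 = 15.4788.

T² ≈ 15.4788


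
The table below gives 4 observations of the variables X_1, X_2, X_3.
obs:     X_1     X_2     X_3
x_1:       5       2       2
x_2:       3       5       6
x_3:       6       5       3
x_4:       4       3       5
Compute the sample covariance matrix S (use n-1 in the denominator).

Step 1 — column means:
  mean(X_1) = (5 + 3 + 6 + 4) / 4 = 18/4 = 4.5
  mean(X_2) = (2 + 5 + 5 + 3) / 4 = 15/4 = 3.75
  mean(X_3) = (2 + 6 + 3 + 5) / 4 = 16/4 = 4

Step 2 — sample covariance S[i,j] = (1/(n-1)) · Σ_k (x_{k,i} - mean_i) · (x_{k,j} - mean_j), with n-1 = 3.
  S[X_1,X_1] = ((0.5)·(0.5) + (-1.5)·(-1.5) + (1.5)·(1.5) + (-0.5)·(-0.5)) / 3 = 5/3 = 1.6667
  S[X_1,X_2] = ((0.5)·(-1.75) + (-1.5)·(1.25) + (1.5)·(1.25) + (-0.5)·(-0.75)) / 3 = -0.5/3 = -0.1667
  S[X_1,X_3] = ((0.5)·(-2) + (-1.5)·(2) + (1.5)·(-1) + (-0.5)·(1)) / 3 = -6/3 = -2
  S[X_2,X_2] = ((-1.75)·(-1.75) + (1.25)·(1.25) + (1.25)·(1.25) + (-0.75)·(-0.75)) / 3 = 6.75/3 = 2.25
  S[X_2,X_3] = ((-1.75)·(-2) + (1.25)·(2) + (1.25)·(-1) + (-0.75)·(1)) / 3 = 4/3 = 1.3333
  S[X_3,X_3] = ((-2)·(-2) + (2)·(2) + (-1)·(-1) + (1)·(1)) / 3 = 10/3 = 3.3333

S is symmetric (S[j,i] = S[i,j]). Assembling:

S = [[1.6667, -0.1667, -2],
 [-0.1667, 2.25, 1.3333],
 [-2, 1.3333, 3.3333]]


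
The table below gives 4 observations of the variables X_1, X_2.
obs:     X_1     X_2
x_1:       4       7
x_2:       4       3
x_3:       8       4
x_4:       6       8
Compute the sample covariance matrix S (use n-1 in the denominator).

Step 1 — column means:
  mean(X_1) = (4 + 4 + 8 + 6) / 4 = 22/4 = 5.5
  mean(X_2) = (7 + 3 + 4 + 8) / 4 = 22/4 = 5.5

Step 2 — sample covariance S[i,j] = (1/(n-1)) · Σ_k (x_{k,i} - mean_i) · (x_{k,j} - mean_j), with n-1 = 3.
  S[X_1,X_1] = ((-1.5)·(-1.5) + (-1.5)·(-1.5) + (2.5)·(2.5) + (0.5)·(0.5)) / 3 = 11/3 = 3.6667
  S[X_1,X_2] = ((-1.5)·(1.5) + (-1.5)·(-2.5) + (2.5)·(-1.5) + (0.5)·(2.5)) / 3 = -1/3 = -0.3333
  S[X_2,X_2] = ((1.5)·(1.5) + (-2.5)·(-2.5) + (-1.5)·(-1.5) + (2.5)·(2.5)) / 3 = 17/3 = 5.6667

S is symmetric (S[j,i] = S[i,j]). Assembling:

S = [[3.6667, -0.3333],
 [-0.3333, 5.6667]]


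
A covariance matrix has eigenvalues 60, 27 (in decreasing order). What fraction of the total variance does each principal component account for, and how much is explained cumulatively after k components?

Step 1 — total variance = trace(Sigma) = Σ λ_i = 60 + 27 = 87.

Step 2 — fraction explained by component i = λ_i / Σ λ:
  PC1: 60/87 = 0.6897
  PC2: 27/87 = 0.3103

Step 3 — cumulative fraction after k components = (λ_1 + ... + λ_k) / Σ λ:
  k = 1: 60/87 = 0.6897
  k = 2: (60 + 27)/87 = 87/87 = 1

Summary (fraction, with percent):

explained: PC1 0.6897 (68.97%), PC2 0.3103 (31.03%);  cumulative: 0.6897, 1


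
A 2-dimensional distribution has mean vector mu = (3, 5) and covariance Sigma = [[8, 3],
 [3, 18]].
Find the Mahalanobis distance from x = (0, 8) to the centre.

Step 1 — centre the observation: (x - mu) = (-3, 3).

Step 2 — invert Sigma. det(Sigma) = 8·18 - (3)² = 135.
  Sigma^{-1} = (1/det) · [[d, -b], [-b, a]] = [[0.1333, -0.0222],
 [-0.0222, 0.0593]].

Step 3 — form the quadratic (x - mu)^T · Sigma^{-1} · (x - mu):
  Sigma^{-1} · (x - mu) = (-0.4667, 0.2444).
  (x - mu)^T · [Sigma^{-1} · (x - mu)] = (-3)·(-0.4667) + (3)·(0.2444) = 2.1333.

Step 4 — take square root: d = √(2.1333) ≈ 1.4606.

d(x, mu) = √(2.1333) ≈ 1.4606


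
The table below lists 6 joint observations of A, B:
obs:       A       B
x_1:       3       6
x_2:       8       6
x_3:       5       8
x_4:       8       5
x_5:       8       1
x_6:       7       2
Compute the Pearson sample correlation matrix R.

Step 1 — column means:
  mean(A) = (3 + 8 + 5 + 8 + 8 + 7) / 6 = 39/6 = 6.5
  mean(B) = (6 + 6 + 8 + 5 + 1 + 2) / 6 = 28/6 = 4.6667

Step 2 — sample variances and covariances s[i,j] = (1/(n-1)) · Σ_k (x_{k,i} - mean_i) · (x_{k,j} - mean_j), with n-1 = 5:
  s[A,A] = ((-3.5)·(-3.5) + (1.5)·(1.5) + (-1.5)·(-1.5) + (1.5)·(1.5) + (1.5)·(1.5) + (0.5)·(0.5)) / 5 = 21.5/5 = 4.3
  s[A,B] = ((-3.5)·(1.3333) + (1.5)·(1.3333) + (-1.5)·(3.3333) + (1.5)·(0.3333) + (1.5)·(-3.6667) + (0.5)·(-2.6667)) / 5 = -14/5 = -2.8
  s[B,B] = ((1.3333)·(1.3333) + (1.3333)·(1.3333) + (3.3333)·(3.3333) + (0.3333)·(0.3333) + (-3.6667)·(-3.6667) + (-2.6667)·(-2.6667)) / 5 = 35.3333/5 = 7.0667
  Sample standard deviations s_i = √(s[i,i]):
  s(A) = √(4.3) = 2.0736
  s(B) = √(7.0667) = 2.6583

Step 3 — r_{ij} = s_{ij} / (s_i · s_j):
  r[A,A] = 1 (diagonal).
  r[A,B] = -2.8 / (2.0736 · 2.6583) = -2.8 / 5.5124 = -0.5079
  r[B,B] = 1 (diagonal).

R is symmetric with unit diagonal. Assembling:

R = [[1, -0.5079],
 [-0.5079, 1]]


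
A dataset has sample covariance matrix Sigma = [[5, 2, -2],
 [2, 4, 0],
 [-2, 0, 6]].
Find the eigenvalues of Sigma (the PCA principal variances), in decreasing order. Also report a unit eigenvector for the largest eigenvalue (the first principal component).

Step 1 — characteristic polynomial p(λ) = det(λI - Sigma) = λ³ - tr·λ² + c_1·λ - det, where tr = trace, c_1 = sum of the principal 2×2 minors, det = det(Sigma):
  tr = 5 + 4 + 6 = 15,
  c_1 = (5·4 - (2)²) + (5·6 - (-2)²) + (4·6 - (0)²) = 16 + 26 + 24 = 66,
  det = 5·(4·6 - (0)²) - (2)·((2)·6 - (0)·(-2)) + (-2)·((2)·(0) - 4·(-2)) = 5·(24) - (2)·(12) + (-2)·(8) = 80.
  So p(λ) = λ³ - 15λ² + 66λ - 80.
Step 2 — look for an integer root (rational root theorem: any rational root is an integer divisor of 80). Testing λ = 2:
  p(2) = 8 - 60 + 132 - 80 = 0  ✓
  Dividing out (λ - 2): p(λ) = (λ - 2)(λ² - 13λ + 40).
Step 3 — remaining eigenvalues from the quadratic λ² - 13λ + 40 = 0:
  Δ = 13² - 4·40 = 169 - 160 = 9,  λ = (13 ± √9)/2 = (13 ± 3)/2 = 8 or 5.
  Sorted: λ_1 = 8,  λ_2 = 5,  λ_3 = 2  (check: sum = 15 = tr ✓).

Step 4 — unit eigenvector for λ_1 = 8: v spans the null space of (Sigma - λ_1 I), whose rows are
  r_1 = (-3, 2, -2),  r_2 = (2, -4, 0),  r_3 = (-2, 0, -2).
  v is orthogonal to every row, so take v ∝ r_1 × r_2 = ((2)·(0) - (-2)·(-4), (-2)·(2) - (-3)·(0), (-3)·(-4) - (2)·(2)) = (-8, -4, 8).
  Rescale (divide by 4; multiply by -1 so the first nonzero entry is positive): u = (2, 1, -2).
  ||u|| = √((2)² + (1)² + (-2)²) = √(9) = 3,  v_1 = u/||u|| ≈ (0.6667, 0.3333, -0.6667) (||v_1|| = 1).

λ_1 = 8,  λ_2 = 5,  λ_3 = 2;  v_1 ≈ (0.6667, 0.3333, -0.6667)


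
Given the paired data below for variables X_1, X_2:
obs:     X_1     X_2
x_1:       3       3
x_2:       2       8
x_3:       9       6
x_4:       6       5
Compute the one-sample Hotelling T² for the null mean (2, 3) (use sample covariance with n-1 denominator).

Step 1 — sample mean vector:
  mean(X_1) = (3 + 2 + 9 + 6) / 4 = 20/4 = 5
  mean(X_2) = (3 + 8 + 6 + 5) / 4 = 22/4 = 5.5
  x̄ = (5, 5.5),  deviation x̄ - mu_0 = (5, 5.5) - (2, 3) = (3, 2.5).

Step 2 — sample covariance matrix, S[i,j] = (1/(n-1)) · Σ_k (x_{k,i} - mean_i) · (x_{k,j} - mean_j), divisor n-1 = 3:
  S[X_1,X_1] = ((-2)·(-2) + (-3)·(-3) + (4)·(4) + (1)·(1)) / 3 = 30/3 = 10
  S[X_1,X_2] = ((-2)·(-2.5) + (-3)·(2.5) + (4)·(0.5) + (1)·(-0.5)) / 3 = -1/3 = -0.3333
  S[X_2,X_2] = ((-2.5)·(-2.5) + (2.5)·(2.5) + (0.5)·(0.5) + (-0.5)·(-0.5)) / 3 = 13/3 = 4.3333
  S = [[10, -0.3333],
 [-0.3333, 4.3333]].

Step 3 — invert S. det(S) = 10·4.3333 - (-0.3333)² = 43.2222.
  S^{-1} = (1/det) · [[d, -b], [-b, a]] = [[0.1003, 0.0077],
 [0.0077, 0.2314]].

Step 4 — quadratic form (x̄ - mu_0)^T · S^{-1} · (x̄ - mu_0):
  S^{-1} · (x̄ - mu_0) = (0.3201, 0.6015),
  (x̄ - mu_0)^T · [...] = (3)·(0.3201) + (2.5)·(0.6015) = 2.464.

Step 5 — scale by n: T² = 4 · 2.464 = 9.856.

T² ≈ 9.856


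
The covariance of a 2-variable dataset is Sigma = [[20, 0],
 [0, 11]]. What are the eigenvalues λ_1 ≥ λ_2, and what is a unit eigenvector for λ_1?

Step 1 — characteristic polynomial of 2×2 Sigma:
  det(Sigma - λI) = λ² - trace · λ + det = 0.
  trace = 20 + 11 = 31, det = 20·11 - (0)² = 220.
Step 2 — discriminant:
  Δ = trace² - 4·det = 961 - 880 = 81.
Step 3 — eigenvalues:
  λ = (trace ± √Δ)/2 = (31 ± 9)/2,
  λ_1 = 20,  λ_2 = 11.

Step 4 — unit eigenvector for λ_1: Sigma is diagonal, so its eigenvectors are the coordinate axes. λ_1 = 20 is the diagonal entry on the first coordinate axis, hence
  v_1 = (1, 0) (||v_1|| = 1).

λ_1 = 20,  λ_2 = 11;  v_1 ≈ (1, 0)


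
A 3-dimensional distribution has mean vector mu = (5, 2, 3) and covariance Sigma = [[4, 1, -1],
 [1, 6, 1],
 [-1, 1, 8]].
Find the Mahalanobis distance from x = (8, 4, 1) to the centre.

Step 1 — centre the observation: (x - mu) = (3, 2, -2).

Step 2 — invert Sigma (cofactor / det for 3×3, or solve directly):
  Sigma^{-1} = [[0.2733, -0.0523, 0.0407],
 [-0.0523, 0.1802, -0.0291],
 [0.0407, -0.0291, 0.1337]].

Step 3 — form the quadratic (x - mu)^T · Sigma^{-1} · (x - mu):
  Sigma^{-1} · (x - mu) = (0.6337, 0.2616, -0.2035).
  (x - mu)^T · [Sigma^{-1} · (x - mu)] = (3)·(0.6337) + (2)·(0.2616) + (-2)·(-0.2035) = 2.8314.

Step 4 — take square root: d = √(2.8314) ≈ 1.6827.

d(x, mu) = √(2.8314) ≈ 1.6827


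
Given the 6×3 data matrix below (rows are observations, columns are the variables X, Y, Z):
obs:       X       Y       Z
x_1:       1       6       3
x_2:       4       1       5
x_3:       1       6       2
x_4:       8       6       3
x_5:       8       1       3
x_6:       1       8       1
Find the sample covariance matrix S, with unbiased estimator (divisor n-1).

Step 1 — column means:
  mean(X) = (1 + 4 + 1 + 8 + 8 + 1) / 6 = 23/6 = 3.8333
  mean(Y) = (6 + 1 + 6 + 6 + 1 + 8) / 6 = 28/6 = 4.6667
  mean(Z) = (3 + 5 + 2 + 3 + 3 + 1) / 6 = 17/6 = 2.8333

Step 2 — sample covariance S[i,j] = (1/(n-1)) · Σ_k (x_{k,i} - mean_i) · (x_{k,j} - mean_j), with n-1 = 5.
  S[X,X] = ((-2.8333)·(-2.8333) + (0.1667)·(0.1667) + (-2.8333)·(-2.8333) + (4.1667)·(4.1667) + (4.1667)·(4.1667) + (-2.8333)·(-2.8333)) / 5 = 58.8333/5 = 11.7667
  S[X,Y] = ((-2.8333)·(1.3333) + (0.1667)·(-3.6667) + (-2.8333)·(1.3333) + (4.1667)·(1.3333) + (4.1667)·(-3.6667) + (-2.8333)·(3.3333)) / 5 = -27.3333/5 = -5.4667
  S[X,Z] = ((-2.8333)·(0.1667) + (0.1667)·(2.1667) + (-2.8333)·(-0.8333) + (4.1667)·(0.1667) + (4.1667)·(0.1667) + (-2.8333)·(-1.8333)) / 5 = 8.8333/5 = 1.7667
  S[Y,Y] = ((1.3333)·(1.3333) + (-3.6667)·(-3.6667) + (1.3333)·(1.3333) + (1.3333)·(1.3333) + (-3.6667)·(-3.6667) + (3.3333)·(3.3333)) / 5 = 43.3333/5 = 8.6667
  S[Y,Z] = ((1.3333)·(0.1667) + (-3.6667)·(2.1667) + (1.3333)·(-0.8333) + (1.3333)·(0.1667) + (-3.6667)·(0.1667) + (3.3333)·(-1.8333)) / 5 = -15.3333/5 = -3.0667
  S[Z,Z] = ((0.1667)·(0.1667) + (2.1667)·(2.1667) + (-0.8333)·(-0.8333) + (0.1667)·(0.1667) + (0.1667)·(0.1667) + (-1.8333)·(-1.8333)) / 5 = 8.8333/5 = 1.7667

S is symmetric (S[j,i] = S[i,j]). Assembling:

S = [[11.7667, -5.4667, 1.7667],
 [-5.4667, 8.6667, -3.0667],
 [1.7667, -3.0667, 1.7667]]


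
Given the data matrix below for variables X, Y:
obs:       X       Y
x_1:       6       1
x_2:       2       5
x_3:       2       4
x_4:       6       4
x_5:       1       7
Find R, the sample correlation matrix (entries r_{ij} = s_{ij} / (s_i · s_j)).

Step 1 — column means:
  mean(X) = (6 + 2 + 2 + 6 + 1) / 5 = 17/5 = 3.4
  mean(Y) = (1 + 5 + 4 + 4 + 7) / 5 = 21/5 = 4.2

Step 2 — sample variances and covariances s[i,j] = (1/(n-1)) · Σ_k (x_{k,i} - mean_i) · (x_{k,j} - mean_j), with n-1 = 4:
  s[X,X] = ((2.6)·(2.6) + (-1.4)·(-1.4) + (-1.4)·(-1.4) + (2.6)·(2.6) + (-2.4)·(-2.4)) / 4 = 23.2/4 = 5.8
  s[X,Y] = ((2.6)·(-3.2) + (-1.4)·(0.8) + (-1.4)·(-0.2) + (2.6)·(-0.2) + (-2.4)·(2.8)) / 4 = -16.4/4 = -4.1
  s[Y,Y] = ((-3.2)·(-3.2) + (0.8)·(0.8) + (-0.2)·(-0.2) + (-0.2)·(-0.2) + (2.8)·(2.8)) / 4 = 18.8/4 = 4.7
  Sample standard deviations s_i = √(s[i,i]):
  s(X) = √(5.8) = 2.4083
  s(Y) = √(4.7) = 2.1679

Step 3 — r_{ij} = s_{ij} / (s_i · s_j):
  r[X,X] = 1 (diagonal).
  r[X,Y] = -4.1 / (2.4083 · 2.1679) = -4.1 / 5.2211 = -0.7853
  r[Y,Y] = 1 (diagonal).

R is symmetric with unit diagonal. Assembling:

R = [[1, -0.7853],
 [-0.7853, 1]]


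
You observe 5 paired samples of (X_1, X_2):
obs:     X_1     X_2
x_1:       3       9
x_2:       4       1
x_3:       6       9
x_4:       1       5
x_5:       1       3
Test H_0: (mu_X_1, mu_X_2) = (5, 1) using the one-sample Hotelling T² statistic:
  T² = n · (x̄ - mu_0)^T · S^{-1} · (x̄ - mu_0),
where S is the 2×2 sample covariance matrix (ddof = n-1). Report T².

Step 1 — sample mean vector:
  mean(X_1) = (3 + 4 + 6 + 1 + 1) / 5 = 15/5 = 3
  mean(X_2) = (9 + 1 + 9 + 5 + 3) / 5 = 27/5 = 5.4
  x̄ = (3, 5.4),  deviation x̄ - mu_0 = (3, 5.4) - (5, 1) = (-2, 4.4).

Step 2 — sample covariance matrix, S[i,j] = (1/(n-1)) · Σ_k (x_{k,i} - mean_i) · (x_{k,j} - mean_j), divisor n-1 = 4:
  S[X_1,X_1] = ((0)·(0) + (1)·(1) + (3)·(3) + (-2)·(-2) + (-2)·(-2)) / 4 = 18/4 = 4.5
  S[X_1,X_2] = ((0)·(3.6) + (1)·(-4.4) + (3)·(3.6) + (-2)·(-0.4) + (-2)·(-2.4)) / 4 = 12/4 = 3
  S[X_2,X_2] = ((3.6)·(3.6) + (-4.4)·(-4.4) + (3.6)·(3.6) + (-0.4)·(-0.4) + (-2.4)·(-2.4)) / 4 = 51.2/4 = 12.8
  S = [[4.5, 3],
 [3, 12.8]].

Step 3 — invert S. det(S) = 4.5·12.8 - (3)² = 48.6.
  S^{-1} = (1/det) · [[d, -b], [-b, a]] = [[0.2634, -0.0617],
 [-0.0617, 0.0926]].

Step 4 — quadratic form (x̄ - mu_0)^T · S^{-1} · (x̄ - mu_0):
  S^{-1} · (x̄ - mu_0) = (-0.7984, 0.5309),
  (x̄ - mu_0)^T · [...] = (-2)·(-0.7984) + (4.4)·(0.5309) = 3.9325.

Step 5 — scale by n: T² = 5 · 3.9325 = 19.6626.

T² ≈ 19.6626
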